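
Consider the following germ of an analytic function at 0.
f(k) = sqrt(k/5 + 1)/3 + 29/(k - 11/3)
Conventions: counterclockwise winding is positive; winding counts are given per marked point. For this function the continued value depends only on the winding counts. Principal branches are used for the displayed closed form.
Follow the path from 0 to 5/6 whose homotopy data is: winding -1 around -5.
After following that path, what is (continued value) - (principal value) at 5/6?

Continued minus principal equals -(1/9)*sqrt(42).

The rational part is single-valued and drops out of the difference; each branch term changes only by its own monodromy.
(1/3)*sqrt(1 - k/(-5)): winding -1 is odd, the square root flips sign, contributing -2*(1/3)*sqrt(1 - (5/6)/(-5)) = -2*(1/3)*sqrt(7/6) = -(1/9)*sqrt(42).
Summing the contributions at k = 5/6 gives -(1/9)*sqrt(42).


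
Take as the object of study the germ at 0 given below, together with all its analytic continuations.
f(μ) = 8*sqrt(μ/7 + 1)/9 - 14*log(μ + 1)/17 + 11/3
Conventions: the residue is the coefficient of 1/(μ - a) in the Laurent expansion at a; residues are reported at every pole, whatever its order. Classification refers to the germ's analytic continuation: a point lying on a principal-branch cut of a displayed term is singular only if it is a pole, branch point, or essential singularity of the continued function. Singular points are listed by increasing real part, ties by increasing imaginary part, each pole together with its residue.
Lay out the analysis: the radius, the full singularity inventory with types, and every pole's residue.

Radius of convergence at 0: 1.
At -7: an algebraic (square-root) branch point.
At -1: a logarithmic branch point.

Branch term (8/9)*sqrt(1 - μ/(-7)): its argument vanishes at μ = -7, a square-root branch point, modulus 7.
Branch term (-14/17)*log(1 - μ/(-1)): its argument vanishes at μ = -1, a logarithmic branch point, modulus 1.
The radius of convergence is the smallest modulus among the singular points: 1.
List the singular points by increasing real part (a conjugate pair: the negative imaginary part first).


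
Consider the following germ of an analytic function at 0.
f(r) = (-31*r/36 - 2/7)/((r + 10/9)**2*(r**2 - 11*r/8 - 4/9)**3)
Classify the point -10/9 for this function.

The denominator factor r + 10/9 vanishes at -10/9 and appears to the power 2; the numerator there equals 761/1134, nonzero, and no other factor vanishes.
Hence a pole whose order is the multiplicity, 2.

The point is a pole of order 2.


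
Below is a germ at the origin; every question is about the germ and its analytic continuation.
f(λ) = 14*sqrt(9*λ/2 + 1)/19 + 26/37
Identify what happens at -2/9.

The point is an algebraic (square-root) branch point.

The term (14/19)*sqrt(1 - λ/(-2/9)) has argument 1 - -2/9/(-2/9) = 0 at -2/9: a square-root (algebraic, two-sheeted) branch point; the remaining terms are analytic or single-valued there.


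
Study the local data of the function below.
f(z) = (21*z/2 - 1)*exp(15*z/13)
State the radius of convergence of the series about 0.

The radius of convergence is infinite.

The factor exp(15*z/13) is entire and contributes no finite singular point.
The polynomial part has no poles.
No finite singular points: the Taylor series at 0 converges everywhere.


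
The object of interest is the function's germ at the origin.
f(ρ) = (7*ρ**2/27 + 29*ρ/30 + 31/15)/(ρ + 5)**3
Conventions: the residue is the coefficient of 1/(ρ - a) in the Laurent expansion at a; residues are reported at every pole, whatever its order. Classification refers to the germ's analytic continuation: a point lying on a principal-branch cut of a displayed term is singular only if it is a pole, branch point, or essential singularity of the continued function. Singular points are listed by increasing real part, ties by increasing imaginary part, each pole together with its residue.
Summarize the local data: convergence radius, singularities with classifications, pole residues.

Denominator factor (ρ + 5)^3: pole of order 3 at -5, modulus 5.
The radius of convergence is the smallest modulus among the singular points: 5.
At the order-3 pole -5 set g(ρ) = (ρ - (-5))^3*f(ρ) = 7*ρ**2/27 + 29*ρ/30 + 31/15.
Order-3 pole: residue = g''(a)/2; g''(-5) = 14/27, so the residue is 7/27.

Radius of convergence at 0: 5.
At -5: a pole of order 3; residue 7/27.


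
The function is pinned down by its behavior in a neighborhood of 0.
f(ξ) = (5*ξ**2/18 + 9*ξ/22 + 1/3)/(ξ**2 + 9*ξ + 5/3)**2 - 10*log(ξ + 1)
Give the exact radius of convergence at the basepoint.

The radius of convergence is 9/2 - (1/6)*sqrt(669).

Denominator factor (ξ**2 + 9*ξ + 5/3)^2: discriminant 223/3, real irrational roots -9/2 + (1/6)*sqrt(669) and -9/2 - (1/6)*sqrt(669); poles of order 2, moduli 9/2 - (1/6)*sqrt(669) and 9/2 + (1/6)*sqrt(669).
Branch term (-10)*log(1 - ξ/(-1)): its argument vanishes at ξ = -1, a logarithmic branch point, modulus 1.
The radius of convergence is the smallest modulus among the singular points: 9/2 - (1/6)*sqrt(669).


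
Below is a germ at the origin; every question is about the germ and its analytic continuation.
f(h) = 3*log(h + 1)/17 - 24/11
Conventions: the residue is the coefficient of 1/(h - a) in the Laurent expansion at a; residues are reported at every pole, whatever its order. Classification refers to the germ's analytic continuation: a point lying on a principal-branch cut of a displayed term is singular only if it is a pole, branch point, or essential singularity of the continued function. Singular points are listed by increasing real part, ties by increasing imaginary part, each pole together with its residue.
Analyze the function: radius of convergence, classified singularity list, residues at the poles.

Branch term (3/17)*log(1 - h/(-1)): its argument vanishes at h = -1, a logarithmic branch point, modulus 1.
The radius of convergence is the smallest modulus among the singular points: 1.

Radius of convergence at 0: 1.
At -1: a logarithmic branch point.


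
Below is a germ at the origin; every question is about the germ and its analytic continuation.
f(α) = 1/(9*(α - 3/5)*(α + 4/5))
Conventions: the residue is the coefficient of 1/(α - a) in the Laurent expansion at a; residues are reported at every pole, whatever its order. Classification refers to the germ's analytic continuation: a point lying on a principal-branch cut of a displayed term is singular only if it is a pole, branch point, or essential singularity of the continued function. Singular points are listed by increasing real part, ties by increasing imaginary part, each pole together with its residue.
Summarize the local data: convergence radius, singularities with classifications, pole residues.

Radius of convergence at 0: 3/5.
At -4/5: a pole of order 1; residue -5/63.
At 3/5: a pole of order 1; residue 5/63.

Denominator factor (α + 4/5): pole of order 1 at -4/5, modulus 4/5.
Denominator factor (α - 3/5): pole of order 1 at 3/5, modulus 3/5.
The radius of convergence is the smallest modulus among the singular points: 3/5.
At the order-1 pole -4/5 set g(α) = (α - (-4/5))*f(α) = 1/(9*(α - 3/5)).
Simple pole: residue = g(a) at a = -4/5, which is -5/63.
At the order-1 pole 3/5 set g(α) = (α - (3/5))*f(α) = 1/(9*(α + 4/5)).
Simple pole: residue = g(a) at a = 3/5, which is 5/63.
List the singular points by increasing real part (a conjugate pair: the negative imaginary part first).


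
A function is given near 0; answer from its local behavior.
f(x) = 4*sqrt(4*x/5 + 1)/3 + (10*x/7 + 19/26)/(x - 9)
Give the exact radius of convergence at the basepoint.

The radius of convergence is 5/4.

Denominator factor (x - 9): pole of order 1 at 9, modulus 9.
Branch term (4/3)*sqrt(1 - x/(-5/4)): its argument vanishes at x = -5/4, a square-root branch point, modulus 5/4.
The radius of convergence is the smallest modulus among the singular points: 5/4.


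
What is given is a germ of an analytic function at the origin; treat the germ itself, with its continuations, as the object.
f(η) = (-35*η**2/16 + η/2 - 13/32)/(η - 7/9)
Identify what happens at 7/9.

The point is a pole of order 1.

The denominator factor η - 7/9 vanishes at 7/9 and appears to the power 1; the numerator there equals -3475/2592, nonzero, and no other factor vanishes.
Hence a pole whose order is the multiplicity, 1.


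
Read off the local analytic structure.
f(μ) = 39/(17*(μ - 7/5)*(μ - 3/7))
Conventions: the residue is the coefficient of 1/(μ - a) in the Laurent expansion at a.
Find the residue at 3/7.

The residue is -1365/578.

At the order-1 pole 3/7 set g(μ) = (μ - (3/7))*f(μ) = 39/(17*(μ - 7/5)).
Simple pole: residue = g(a) at a = 3/7, which is -1365/578.


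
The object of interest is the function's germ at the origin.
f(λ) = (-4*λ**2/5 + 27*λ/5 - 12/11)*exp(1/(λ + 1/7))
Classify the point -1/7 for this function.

The exponent 1/(λ - (-1/7)) has a pole at -1/7, so exp(1/(λ - (-1/7))) takes every nonzero value near it: an essential singularity (not a pole of any order).

The point is an essential singularity.


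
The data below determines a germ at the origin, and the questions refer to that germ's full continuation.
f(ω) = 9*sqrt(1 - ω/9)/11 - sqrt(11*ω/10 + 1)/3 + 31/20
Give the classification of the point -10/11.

The point is an algebraic (square-root) branch point.

The term (-1/3)*sqrt(1 - ω/(-10/11)) has argument 1 - -10/11/(-10/11) = 0 at -10/11: a square-root (algebraic, two-sheeted) branch point; the remaining terms are analytic or single-valued there.


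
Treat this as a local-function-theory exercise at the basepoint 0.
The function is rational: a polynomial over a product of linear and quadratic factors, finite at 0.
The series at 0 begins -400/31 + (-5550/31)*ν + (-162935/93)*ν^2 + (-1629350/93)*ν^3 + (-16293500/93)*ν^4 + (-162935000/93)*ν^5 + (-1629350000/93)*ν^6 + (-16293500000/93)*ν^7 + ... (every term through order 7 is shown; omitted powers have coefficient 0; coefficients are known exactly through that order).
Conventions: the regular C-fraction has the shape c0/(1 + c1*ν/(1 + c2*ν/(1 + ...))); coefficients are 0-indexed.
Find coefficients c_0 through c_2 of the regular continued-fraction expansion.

The regular C-fraction coefficients are [-400/31, -111/8, 54467/13320].

Taylor coefficients (read off): a_0 = -400/31, a_1 = -5550/31, a_2 = -162935/93.
c0 = a_0 = -400/31. Peel one level at a time: if S = 1 + c*ν/S' with S'(0) = 1, then c is the ν-coefficient of S and S' = c*ν/(S - 1).
S_1 = c0/f = 1 + (-111/8)*ν + (54467/960)*ν^2 + ...; c1 = -111/8.
S_2 = c1*ν/(S_1 - 1) = 1 + (54467/13320)*ν + ...; c2 = 54467/13320.


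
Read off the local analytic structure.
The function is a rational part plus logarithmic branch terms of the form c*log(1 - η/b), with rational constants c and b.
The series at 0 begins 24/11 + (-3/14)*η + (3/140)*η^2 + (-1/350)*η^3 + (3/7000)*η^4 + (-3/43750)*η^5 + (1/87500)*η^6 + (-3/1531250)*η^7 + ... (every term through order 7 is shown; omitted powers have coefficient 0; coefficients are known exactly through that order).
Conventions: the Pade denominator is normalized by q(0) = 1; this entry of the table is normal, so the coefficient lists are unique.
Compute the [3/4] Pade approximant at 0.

The Pade approximant has numerator coefficients [24/11, 102639/207130, 218193/14499100, -93242/90619375]; denominator coefficients [1, 3063/9415, 2733/94150, 83/168125, -33/4707500].

Taylor coefficients needed (read off): a_0 = 24/11, a_1 = -3/14, a_2 = 3/140, a_3 = -1/350, a_4 = 3/7000, a_5 = -3/43750, a_6 = 1/87500, a_7 = -3/1531250.
Write the denominator as Q(η) = 1 + q1*η + q2*η^2 + q3*η^3 + q4*η^4. Requiring Q*f - P = O(η^8) with deg P <= 3 kills the coefficients of η^4..η^7 in Q*f:
  η^4: a_4 + q1*a_3 + q2*a_2 + q3*a_1 + q4*a_0 = 0, i.e. 3/7000 + (-1/350)*q1 + (3/140)*q2 + (-3/14)*q3 + (24/11)*q4 = 0.
  η^5: a_5 + q1*a_4 + q2*a_3 + q3*a_2 + q4*a_1 = 0, i.e. -3/43750 + (3/7000)*q1 + (-1/350)*q2 + (3/140)*q3 + (-3/14)*q4 = 0.
  η^6: a_6 + q1*a_5 + q2*a_4 + q3*a_3 + q4*a_2 = 0, i.e. 1/87500 + (-3/43750)*q1 + (3/7000)*q2 + (-1/350)*q3 + (3/140)*q4 = 0.
  η^7: a_7 + q1*a_6 + q2*a_5 + q3*a_4 + q4*a_3 = 0, i.e. -3/1531250 + (1/87500)*q1 + (-3/43750)*q2 + (3/7000)*q3 + (-1/350)*q4 = 0.
Solving this linear system: q1 = 3063/9415, q2 = 2733/94150, q3 = 83/168125, q4 = -33/4707500.
The numerator is Q*f truncated at degree 3: P0 = a_0 = 24/11; P1 = a_1 + q1*a_0 = 102639/207130; P2 = a_2 + q1*a_1 + q2*a_0 = 218193/14499100; P3 = a_3 + q1*a_2 + q2*a_1 + q3*a_0 = -93242/90619375.


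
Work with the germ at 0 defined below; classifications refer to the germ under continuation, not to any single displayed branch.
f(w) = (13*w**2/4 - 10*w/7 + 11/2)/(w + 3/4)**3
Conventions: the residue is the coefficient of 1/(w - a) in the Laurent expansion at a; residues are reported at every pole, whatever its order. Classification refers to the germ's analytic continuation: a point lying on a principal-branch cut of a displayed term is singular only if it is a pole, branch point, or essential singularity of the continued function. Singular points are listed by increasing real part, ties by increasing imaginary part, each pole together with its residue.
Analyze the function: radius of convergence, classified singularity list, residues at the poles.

Radius of convergence at 0: 3/4.
At -3/4: a pole of order 3; residue 13/4.

Denominator factor (w + 3/4)^3: pole of order 3 at -3/4, modulus 3/4.
The radius of convergence is the smallest modulus among the singular points: 3/4.
At the order-3 pole -3/4 set g(w) = (w - (-3/4))^3*f(w) = 13*w**2/4 - 10*w/7 + 11/2.
Order-3 pole: residue = g''(a)/2; g''(-3/4) = 13/2, so the residue is 13/4.


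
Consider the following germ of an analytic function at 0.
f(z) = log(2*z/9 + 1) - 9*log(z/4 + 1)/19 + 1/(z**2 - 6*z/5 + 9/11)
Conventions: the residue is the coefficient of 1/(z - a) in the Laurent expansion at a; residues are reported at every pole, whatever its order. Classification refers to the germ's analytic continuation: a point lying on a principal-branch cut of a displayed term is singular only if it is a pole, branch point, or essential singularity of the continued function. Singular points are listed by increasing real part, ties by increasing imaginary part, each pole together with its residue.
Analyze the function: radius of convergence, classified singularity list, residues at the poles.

Denominator factor (z**2 - 6*z/5 + 9/11): discriminant -504/275, complex-conjugate roots (3/5) + ((3/55)*sqrt(154))*i and (3/5) - ((3/55)*sqrt(154))*i; poles of order 1, moduli (3/11)*sqrt(11) and (3/11)*sqrt(11).
Branch term (-9/19)*log(1 - z/(-4)): its argument vanishes at z = -4, a logarithmic branch point, modulus 4.
Branch term (1)*log(1 - z/(-9/2)): its argument vanishes at z = -9/2, a logarithmic branch point, modulus 9/2.
The radius of convergence is the smallest modulus among the singular points: (3/11)*sqrt(11).
The branch terms are analytic at (3/5) - ((3/55)*sqrt(154))*i and contribute nothing to the residue; only the rational part matters.
The factor z**2 - 6*z/5 + 9/11 splits as (z - a)(z - a') with a = (3/5) - ((3/55)*sqrt(154))*i, a' = (3/5) + ((3/55)*sqrt(154))*i. At the order-1 pole a set g(z) = (z - a)*(rational part) = [1] / (z - a').
Simple pole: residue = g(a) at a = (3/5) - ((3/55)*sqrt(154))*i, which is ((5/84)*sqrt(154))*i.
The branch terms are analytic at (3/5) + ((3/55)*sqrt(154))*i and contribute nothing to the residue; only the rational part matters.
The factor z**2 - 6*z/5 + 9/11 splits as (z - a)(z - a') with a = (3/5) + ((3/55)*sqrt(154))*i, a' = (3/5) - ((3/55)*sqrt(154))*i. At the order-1 pole a set g(z) = (z - a)*(rational part) = [1] / (z - a').
Simple pole: residue = g(a) at a = (3/5) + ((3/55)*sqrt(154))*i, which is -((5/84)*sqrt(154))*i.
List the singular points by increasing real part (a conjugate pair: the negative imaginary part first).

Radius of convergence at 0: (3/11)*sqrt(11).
At -9/2: a logarithmic branch point.
At -4: a logarithmic branch point.
At (3/5) - ((3/55)*sqrt(154))*i: a pole of order 1; residue ((5/84)*sqrt(154))*i.
At (3/5) + ((3/55)*sqrt(154))*i: a pole of order 1; residue -((5/84)*sqrt(154))*i.


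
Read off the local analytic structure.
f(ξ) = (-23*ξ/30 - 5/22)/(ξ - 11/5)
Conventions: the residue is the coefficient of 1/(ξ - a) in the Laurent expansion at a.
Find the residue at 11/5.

At the order-1 pole 11/5 set g(ξ) = (ξ - (11/5))*f(ξ) = -23*ξ/30 - 5/22.
Simple pole: residue = g(a) at a = 11/5, which is -1579/825.

The residue is -1579/825.


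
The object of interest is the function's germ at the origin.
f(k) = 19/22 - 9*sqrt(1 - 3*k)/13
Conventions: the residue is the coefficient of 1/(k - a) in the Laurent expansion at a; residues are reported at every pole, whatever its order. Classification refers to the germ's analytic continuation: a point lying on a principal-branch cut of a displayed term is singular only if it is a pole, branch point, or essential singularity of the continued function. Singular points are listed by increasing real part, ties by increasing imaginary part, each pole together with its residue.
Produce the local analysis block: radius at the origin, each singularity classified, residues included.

Branch term (-9/13)*sqrt(1 - k/(1/3)): its argument vanishes at k = 1/3, a square-root branch point, modulus 1/3.
The radius of convergence is the smallest modulus among the singular points: 1/3.

Radius of convergence at 0: 1/3.
At 1/3: an algebraic (square-root) branch point.


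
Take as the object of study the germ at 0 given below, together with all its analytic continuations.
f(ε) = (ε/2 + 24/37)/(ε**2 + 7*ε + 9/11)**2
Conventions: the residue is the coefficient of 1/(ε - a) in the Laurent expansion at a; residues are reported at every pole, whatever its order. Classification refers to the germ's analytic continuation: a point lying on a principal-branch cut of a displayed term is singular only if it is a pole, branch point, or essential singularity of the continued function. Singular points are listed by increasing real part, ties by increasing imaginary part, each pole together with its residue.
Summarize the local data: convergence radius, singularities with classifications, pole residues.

Radius of convergence at 0: 7/2 - (1/22)*sqrt(5533).
At -7/2 - (1/22)*sqrt(5533): a pole of order 2; residue -(1793/18722666)*sqrt(5533).
At -7/2 + (1/22)*sqrt(5533): a pole of order 2; residue (1793/18722666)*sqrt(5533).

Denominator factor (ε**2 + 7*ε + 9/11)^2: discriminant 503/11, real irrational roots -7/2 + (1/22)*sqrt(5533) and -7/2 - (1/22)*sqrt(5533); poles of order 2, moduli 7/2 - (1/22)*sqrt(5533) and 7/2 + (1/22)*sqrt(5533).
The radius of convergence is the smallest modulus among the singular points: 7/2 - (1/22)*sqrt(5533).
The factor ε**2 + 7*ε + 9/11 splits as (ε - a)(ε - a') with a = -7/2 - (1/22)*sqrt(5533), a' = -7/2 + (1/22)*sqrt(5533). At the order-2 pole a set g(ε) = (ε - a)^2*f(ε) = [ε/2 + 24/37] / (ε - a')^2.
Order-2 pole: residue = g'(a); g'(-7/2 - (1/22)*sqrt(5533)) = -(1793/18722666)*sqrt(5533), so the residue is -(1793/18722666)*sqrt(5533).
The factor ε**2 + 7*ε + 9/11 splits as (ε - a)(ε - a') with a = -7/2 + (1/22)*sqrt(5533), a' = -7/2 - (1/22)*sqrt(5533). At the order-2 pole a set g(ε) = (ε - a)^2*f(ε) = [ε/2 + 24/37] / (ε - a')^2.
Order-2 pole: residue = g'(a); g'(-7/2 + (1/22)*sqrt(5533)) = (1793/18722666)*sqrt(5533), so the residue is (1793/18722666)*sqrt(5533).
List the singular points by increasing real part (a conjugate pair: the negative imaginary part first).


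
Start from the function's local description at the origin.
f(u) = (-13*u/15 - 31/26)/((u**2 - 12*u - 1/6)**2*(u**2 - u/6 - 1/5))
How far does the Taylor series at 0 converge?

Denominator factor (u**2 - 12*u - 1/6)^2: discriminant 434/3, real irrational roots 6 + (1/6)*sqrt(1302) and 6 - (1/6)*sqrt(1302); poles of order 2, moduli 6 + (1/6)*sqrt(1302) and -6 + (1/6)*sqrt(1302).
Denominator factor (u**2 - u/6 - 1/5): discriminant 149/180, real irrational roots 1/12 + (1/60)*sqrt(745) and 1/12 - (1/60)*sqrt(745); poles of order 1, moduli 1/12 + (1/60)*sqrt(745) and -1/12 + (1/60)*sqrt(745).
The radius of convergence is the smallest modulus among the singular points: -6 + (1/6)*sqrt(1302).

The radius of convergence is -6 + (1/6)*sqrt(1302).


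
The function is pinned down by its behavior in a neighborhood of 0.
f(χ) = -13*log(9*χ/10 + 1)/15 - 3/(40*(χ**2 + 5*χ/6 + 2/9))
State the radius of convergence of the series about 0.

Denominator factor (χ**2 + 5*χ/6 + 2/9): discriminant -7/36, complex-conjugate roots (-5/12) + ((1/12)*sqrt(7))*i and (-5/12) - ((1/12)*sqrt(7))*i; poles of order 1, moduli (1/3)*sqrt(2) and (1/3)*sqrt(2).
Branch term (-13/15)*log(1 - χ/(-10/9)): its argument vanishes at χ = -10/9, a logarithmic branch point, modulus 10/9.
The radius of convergence is the smallest modulus among the singular points: (1/3)*sqrt(2).

The radius of convergence is (1/3)*sqrt(2).


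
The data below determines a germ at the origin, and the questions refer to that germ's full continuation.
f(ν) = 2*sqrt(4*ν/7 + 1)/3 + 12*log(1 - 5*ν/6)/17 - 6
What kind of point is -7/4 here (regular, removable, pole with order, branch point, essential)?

The point is an algebraic (square-root) branch point.

The term (2/3)*sqrt(1 - ν/(-7/4)) has argument 1 - -7/4/(-7/4) = 0 at -7/4: a square-root (algebraic, two-sheeted) branch point; the remaining terms are analytic or single-valued there.


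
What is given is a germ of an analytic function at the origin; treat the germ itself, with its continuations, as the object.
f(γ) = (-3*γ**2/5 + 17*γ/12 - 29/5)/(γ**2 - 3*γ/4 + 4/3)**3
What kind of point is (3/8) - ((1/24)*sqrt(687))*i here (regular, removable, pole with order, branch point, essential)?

The denominator factor γ**2 - 3*γ/4 + 4/3 vanishes at (3/8) - ((1/24)*sqrt(687))*i and appears to the power 3; the numerator there equals (-371/80) - ((29/720)*sqrt(687))*i, nonzero, and no other factor vanishes.
Hence a pole whose order is the multiplicity, 3.

The point is a pole of order 3.


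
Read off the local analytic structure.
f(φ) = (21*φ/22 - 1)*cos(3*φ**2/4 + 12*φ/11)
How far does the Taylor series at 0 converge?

The radius of convergence is infinite.

The factor cos(3*φ**2/4 + 12*φ/11) is entire and contributes no finite singular point.
The polynomial part has no poles.
No finite singular points: the Taylor series at 0 converges everywhere.


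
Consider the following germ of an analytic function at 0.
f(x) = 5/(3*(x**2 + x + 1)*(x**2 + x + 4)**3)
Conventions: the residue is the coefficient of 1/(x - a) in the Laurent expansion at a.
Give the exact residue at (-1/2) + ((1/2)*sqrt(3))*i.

The residue is -((5/243)*sqrt(3))*i.


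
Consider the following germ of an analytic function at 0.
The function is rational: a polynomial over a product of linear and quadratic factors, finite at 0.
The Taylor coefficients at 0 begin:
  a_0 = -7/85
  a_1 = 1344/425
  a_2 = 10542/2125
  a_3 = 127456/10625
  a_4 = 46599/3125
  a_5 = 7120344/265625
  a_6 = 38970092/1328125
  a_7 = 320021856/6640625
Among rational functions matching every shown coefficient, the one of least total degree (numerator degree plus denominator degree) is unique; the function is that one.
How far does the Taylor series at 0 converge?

The radius of convergence is 5/7.

No rational of total degree below 5 reproduces all 8 coefficients; solving the [1/4] Pade equations on them gives f(n) = (1/17 - 40*n/17)/((n - 1)**3*(n + 5/7)), whose expansion matches every shown term.
Denominator factor (n - 1)^3: pole of order 3 at 1, modulus 1.
Denominator factor (n + 5/7): pole of order 1 at -5/7, modulus 5/7.
The radius of convergence is the smallest modulus among the singular points: 5/7.


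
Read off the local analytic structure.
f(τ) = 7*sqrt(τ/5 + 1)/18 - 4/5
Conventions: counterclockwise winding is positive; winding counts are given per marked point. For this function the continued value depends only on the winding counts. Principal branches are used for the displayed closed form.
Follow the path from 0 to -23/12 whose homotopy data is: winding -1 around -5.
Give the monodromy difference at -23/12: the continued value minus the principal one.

The rational part is single-valued and drops out of the difference; each branch term changes only by its own monodromy.
(7/18)*sqrt(1 - τ/(-5)): winding -1 is odd, the square root flips sign, contributing -2*(7/18)*sqrt(1 - (-23/12)/(-5)) = -2*(7/18)*sqrt(37/60) = -(7/270)*sqrt(555).
Summing the contributions at τ = -23/12 gives -(7/270)*sqrt(555).

Continued minus principal equals -(7/270)*sqrt(555).


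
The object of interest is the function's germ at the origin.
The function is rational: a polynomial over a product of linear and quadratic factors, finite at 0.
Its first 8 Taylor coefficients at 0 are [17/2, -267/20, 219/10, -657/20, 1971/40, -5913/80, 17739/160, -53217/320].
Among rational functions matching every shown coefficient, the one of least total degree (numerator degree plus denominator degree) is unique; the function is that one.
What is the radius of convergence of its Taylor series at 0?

No rational of total degree below 3 reproduces all 8 coefficients; solving the [2/1] Pade equations on them gives f(κ) = (5*κ**2/4 - 2*κ/5 + 17/3)/(κ + 2/3), whose expansion matches every shown term.
Denominator factor (κ + 2/3): pole of order 1 at -2/3, modulus 2/3.
The radius of convergence is the smallest modulus among the singular points: 2/3.

The radius of convergence is 2/3.


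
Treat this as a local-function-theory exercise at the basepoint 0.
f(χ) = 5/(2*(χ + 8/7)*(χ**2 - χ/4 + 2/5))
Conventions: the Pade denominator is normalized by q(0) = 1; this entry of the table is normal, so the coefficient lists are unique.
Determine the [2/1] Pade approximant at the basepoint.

Taylor coefficients needed (expand at 0): a_0 = 175/32, a_1 = -175/128, a_2 = -21175/2048, a_3 = -27475/4096.
Write the denominator as Q(χ) = 1 + q1*χ. Requiring Q*f - P = O(χ^4) with deg P <= 2 kills the coefficients of χ^3..χ^3 in Q*f:
  χ^3: a_3 + q1*a_2 = 0, i.e. -27475/4096 + (-21175/2048)*q1 = 0.
Solving this linear system: q1 = -157/242.
The numerator is Q*f truncated at degree 2: P0 = a_0 = 175/32; P1 = a_1 + q1*a_0 = -76125/15488; P2 = a_2 + q1*a_1 = -2342375/247808.

The Pade approximant has numerator coefficients [175/32, -76125/15488, -2342375/247808]; denominator coefficients [1, -157/242].


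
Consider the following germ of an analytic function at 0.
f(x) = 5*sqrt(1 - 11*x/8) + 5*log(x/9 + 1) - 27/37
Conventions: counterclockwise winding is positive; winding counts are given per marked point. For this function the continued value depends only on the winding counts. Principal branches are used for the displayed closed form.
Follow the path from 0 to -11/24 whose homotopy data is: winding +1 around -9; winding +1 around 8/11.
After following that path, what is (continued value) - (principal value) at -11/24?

The rational part is single-valued and drops out of the difference; each branch term changes only by its own monodromy.
(5)*sqrt(1 - x/(8/11)): winding +1 is odd, the square root flips sign, contributing -2*(5)*sqrt(1 - (-11/24)/(8/11)) = -2*(5)*sqrt(313/192) = -(5/12)*sqrt(939).
(5)*log(1 - x/(-9)): each positive loop around -9 adds 2*pi*i to the log, so winding +1 contributes (5)*(1)*2*pi*i = (10)*pi*i.
Summing the contributions at x = -11/24 gives (-(5/12)*sqrt(939)) + ((10)*pi)*i.

Continued minus principal equals (-(5/12)*sqrt(939)) + ((10)*pi)*i.


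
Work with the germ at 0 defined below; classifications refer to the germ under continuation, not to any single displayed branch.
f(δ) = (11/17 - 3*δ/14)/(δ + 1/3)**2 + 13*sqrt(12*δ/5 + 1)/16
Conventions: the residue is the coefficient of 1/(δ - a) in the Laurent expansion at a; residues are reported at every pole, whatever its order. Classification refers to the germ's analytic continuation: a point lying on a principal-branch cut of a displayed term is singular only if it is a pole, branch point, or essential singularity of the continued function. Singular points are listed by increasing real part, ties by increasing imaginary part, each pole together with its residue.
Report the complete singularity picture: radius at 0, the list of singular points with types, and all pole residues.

Denominator factor (δ + 1/3)^2: pole of order 2 at -1/3, modulus 1/3.
Branch term (13/16)*sqrt(1 - δ/(-5/12)): its argument vanishes at δ = -5/12, a square-root branch point, modulus 5/12.
The radius of convergence is the smallest modulus among the singular points: 1/3.
The branch term is analytic at -1/3 and contributes nothing to the residue; only the rational part matters.
At the order-2 pole -1/3 set g(δ) = (δ - (-1/3))^2*(rational part) = 11/17 - 3*δ/14.
Order-2 pole: residue = g'(a); g'(-1/3) = -3/14, so the residue is -3/14.
List the singular points by increasing real part (a conjugate pair: the negative imaginary part first).

Radius of convergence at 0: 1/3.
At -5/12: an algebraic (square-root) branch point.
At -1/3: a pole of order 2; residue -3/14.


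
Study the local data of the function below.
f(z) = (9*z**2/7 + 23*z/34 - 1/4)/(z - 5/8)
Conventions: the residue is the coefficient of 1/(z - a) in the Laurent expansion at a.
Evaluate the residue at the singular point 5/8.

At the order-1 pole 5/8 set g(z) = (z - (5/8))*f(z) = 9*z**2/7 + 23*z/34 - 1/4.
Simple pole: residue = g(a) at a = 5/8, which is 5141/7616.

The residue is 5141/7616.


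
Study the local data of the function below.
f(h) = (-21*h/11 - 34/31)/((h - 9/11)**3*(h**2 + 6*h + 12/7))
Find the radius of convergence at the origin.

Denominator factor (h - 9/11)^3: pole of order 3 at 9/11, modulus 9/11.
Denominator factor (h**2 + 6*h + 12/7): discriminant 204/7, real irrational roots -3 + (1/7)*sqrt(357) and -3 - (1/7)*sqrt(357); poles of order 1, moduli 3 - (1/7)*sqrt(357) and 3 + (1/7)*sqrt(357).
The radius of convergence is the smallest modulus among the singular points: 3 - (1/7)*sqrt(357).

The radius of convergence is 3 - (1/7)*sqrt(357).


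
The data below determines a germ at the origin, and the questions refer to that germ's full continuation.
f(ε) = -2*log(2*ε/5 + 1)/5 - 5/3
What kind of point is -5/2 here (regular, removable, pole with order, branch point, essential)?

The point is a logarithmic branch point.

The term (-2/5)*log(1 - ε/(-5/2)) has argument 1 - -5/2/(-5/2) = 0 at -5/2: a logarithmic (infinitely-sheeted) branch point; the remaining terms are analytic or single-valued there.


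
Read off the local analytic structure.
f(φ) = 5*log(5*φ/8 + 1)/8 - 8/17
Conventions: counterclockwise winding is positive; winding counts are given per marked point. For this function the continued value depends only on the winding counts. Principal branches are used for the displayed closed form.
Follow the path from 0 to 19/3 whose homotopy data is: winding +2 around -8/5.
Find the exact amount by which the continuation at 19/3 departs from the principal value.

Continued minus principal equals (5/2)*pi*i.

The rational part is single-valued and drops out of the difference; each branch term changes only by its own monodromy.
(5/8)*log(1 - φ/(-8/5)): each positive loop around -8/5 adds 2*pi*i to the log, so winding +2 contributes (5/8)*(2)*2*pi*i = (5/2)*pi*i.
Summing the contributions at φ = 19/3 gives (5/2)*pi*i.


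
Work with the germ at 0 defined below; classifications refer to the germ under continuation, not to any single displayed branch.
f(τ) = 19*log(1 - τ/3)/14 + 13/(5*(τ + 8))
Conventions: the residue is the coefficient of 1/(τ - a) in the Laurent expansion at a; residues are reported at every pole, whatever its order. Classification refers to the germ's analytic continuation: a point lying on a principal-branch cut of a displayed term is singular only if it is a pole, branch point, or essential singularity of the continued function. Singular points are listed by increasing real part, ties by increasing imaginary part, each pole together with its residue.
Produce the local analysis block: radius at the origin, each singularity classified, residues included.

Radius of convergence at 0: 3.
At -8: a pole of order 1; residue 13/5.
At 3: a logarithmic branch point.

Denominator factor (τ + 8): pole of order 1 at -8, modulus 8.
Branch term (19/14)*log(1 - τ/(3)): its argument vanishes at τ = 3, a logarithmic branch point, modulus 3.
The radius of convergence is the smallest modulus among the singular points: 3.
The branch term is analytic at -8 and contributes nothing to the residue; only the rational part matters.
At the order-1 pole -8 set g(τ) = (τ - (-8))*(rational part) = 13/5.
Simple pole: residue = g(a) at a = -8, which is 13/5.
List the singular points by increasing real part (a conjugate pair: the negative imaginary part first).


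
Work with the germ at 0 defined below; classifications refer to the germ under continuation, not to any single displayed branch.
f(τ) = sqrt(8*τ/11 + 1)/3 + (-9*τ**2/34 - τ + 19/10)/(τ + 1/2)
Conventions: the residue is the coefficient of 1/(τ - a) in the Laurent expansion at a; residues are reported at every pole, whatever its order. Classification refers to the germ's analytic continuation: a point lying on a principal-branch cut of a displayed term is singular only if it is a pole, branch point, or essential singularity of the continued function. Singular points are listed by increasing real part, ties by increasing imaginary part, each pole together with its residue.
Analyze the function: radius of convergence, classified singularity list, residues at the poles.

Radius of convergence at 0: 1/2.
At -11/8: an algebraic (square-root) branch point.
At -1/2: a pole of order 1; residue 1587/680.

Denominator factor (τ + 1/2): pole of order 1 at -1/2, modulus 1/2.
Branch term (1/3)*sqrt(1 - τ/(-11/8)): its argument vanishes at τ = -11/8, a square-root branch point, modulus 11/8.
The radius of convergence is the smallest modulus among the singular points: 1/2.
The branch term is analytic at -1/2 and contributes nothing to the residue; only the rational part matters.
At the order-1 pole -1/2 set g(τ) = (τ - (-1/2))*(rational part) = -9*τ**2/34 - τ + 19/10.
Simple pole: residue = g(a) at a = -1/2, which is 1587/680.
List the singular points by increasing real part (a conjugate pair: the negative imaginary part first).


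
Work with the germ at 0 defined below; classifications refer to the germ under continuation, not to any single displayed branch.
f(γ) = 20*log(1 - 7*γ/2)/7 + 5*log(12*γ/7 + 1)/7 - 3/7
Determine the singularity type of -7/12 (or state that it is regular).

The point is a logarithmic branch point.

The term (5/7)*log(1 - γ/(-7/12)) has argument 1 - -7/12/(-7/12) = 0 at -7/12: a logarithmic (infinitely-sheeted) branch point; the remaining terms are analytic or single-valued there.


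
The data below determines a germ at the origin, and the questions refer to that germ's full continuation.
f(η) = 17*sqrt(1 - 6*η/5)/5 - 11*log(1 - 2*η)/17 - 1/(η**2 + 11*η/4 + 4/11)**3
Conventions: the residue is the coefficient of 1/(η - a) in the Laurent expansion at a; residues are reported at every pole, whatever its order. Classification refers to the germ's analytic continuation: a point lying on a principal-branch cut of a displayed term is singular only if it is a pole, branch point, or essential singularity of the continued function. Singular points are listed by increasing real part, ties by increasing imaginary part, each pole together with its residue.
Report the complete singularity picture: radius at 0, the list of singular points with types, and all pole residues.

Radius of convergence at 0: 11/8 - (5/88)*sqrt(473).
At -11/8 - (5/88)*sqrt(473): a pole of order 3; residue (743424/248459375)*sqrt(473).
At -11/8 + (5/88)*sqrt(473): a pole of order 3; residue -(743424/248459375)*sqrt(473).
At 1/2: a logarithmic branch point.
At 5/6: an algebraic (square-root) branch point.

Denominator factor (η**2 + 11*η/4 + 4/11)^3: discriminant 1075/176, real irrational roots -11/8 + (5/88)*sqrt(473) and -11/8 - (5/88)*sqrt(473); poles of order 3, moduli 11/8 - (5/88)*sqrt(473) and 11/8 + (5/88)*sqrt(473).
Branch term (17/5)*sqrt(1 - η/(5/6)): its argument vanishes at η = 5/6, a square-root branch point, modulus 5/6.
Branch term (-11/17)*log(1 - η/(1/2)): its argument vanishes at η = 1/2, a logarithmic branch point, modulus 1/2.
The radius of convergence is the smallest modulus among the singular points: 11/8 - (5/88)*sqrt(473).
The branch terms are analytic at -11/8 - (5/88)*sqrt(473) and contribute nothing to the residue; only the rational part matters.
The factor η**2 + 11*η/4 + 4/11 splits as (η - a)(η - a') with a = -11/8 - (5/88)*sqrt(473), a' = -11/8 + (5/88)*sqrt(473). At the order-3 pole a set g(η) = (η - a)^3*(rational part) = [-1] / (η - a')^3.
Order-3 pole: residue = g''(a)/2; g''(-11/8 - (5/88)*sqrt(473)) = (1486848/248459375)*sqrt(473), so the residue is (743424/248459375)*sqrt(473).
The branch terms are analytic at -11/8 + (5/88)*sqrt(473) and contribute nothing to the residue; only the rational part matters.
The factor η**2 + 11*η/4 + 4/11 splits as (η - a)(η - a') with a = -11/8 + (5/88)*sqrt(473), a' = -11/8 - (5/88)*sqrt(473). At the order-3 pole a set g(η) = (η - a)^3*(rational part) = [-1] / (η - a')^3.
Order-3 pole: residue = g''(a)/2; g''(-11/8 + (5/88)*sqrt(473)) = -(1486848/248459375)*sqrt(473), so the residue is -(743424/248459375)*sqrt(473).
List the singular points by increasing real part (a conjugate pair: the negative imaginary part first).


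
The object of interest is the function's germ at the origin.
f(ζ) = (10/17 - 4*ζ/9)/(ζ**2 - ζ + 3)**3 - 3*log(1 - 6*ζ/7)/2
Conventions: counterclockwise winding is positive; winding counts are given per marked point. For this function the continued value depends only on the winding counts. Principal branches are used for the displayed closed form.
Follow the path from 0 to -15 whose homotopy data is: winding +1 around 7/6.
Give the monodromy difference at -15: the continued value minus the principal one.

The rational part is single-valued and drops out of the difference; each branch term changes only by its own monodromy.
(-3/2)*log(1 - ζ/(7/6)): each positive loop around 7/6 adds 2*pi*i to the log, so winding +1 contributes (-3/2)*(1)*2*pi*i = -(3)*pi*i.
Summing the contributions at ζ = -15 gives -(3)*pi*i.

Continued minus principal equals -(3)*pi*i.


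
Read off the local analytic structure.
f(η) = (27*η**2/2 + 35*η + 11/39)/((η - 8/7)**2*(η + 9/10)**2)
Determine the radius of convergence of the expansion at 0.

The radius of convergence is 9/10.

Denominator factor (η + 9/10)^2: pole of order 2 at -9/10, modulus 9/10.
Denominator factor (η - 8/7)^2: pole of order 2 at 8/7, modulus 8/7.
The radius of convergence is the smallest modulus among the singular points: 9/10.


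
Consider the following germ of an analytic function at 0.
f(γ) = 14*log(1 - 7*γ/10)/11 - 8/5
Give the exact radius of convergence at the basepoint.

The radius of convergence is 10/7.

Branch term (14/11)*log(1 - γ/(10/7)): its argument vanishes at γ = 10/7, a logarithmic branch point, modulus 10/7.
The radius of convergence is the smallest modulus among the singular points: 10/7.


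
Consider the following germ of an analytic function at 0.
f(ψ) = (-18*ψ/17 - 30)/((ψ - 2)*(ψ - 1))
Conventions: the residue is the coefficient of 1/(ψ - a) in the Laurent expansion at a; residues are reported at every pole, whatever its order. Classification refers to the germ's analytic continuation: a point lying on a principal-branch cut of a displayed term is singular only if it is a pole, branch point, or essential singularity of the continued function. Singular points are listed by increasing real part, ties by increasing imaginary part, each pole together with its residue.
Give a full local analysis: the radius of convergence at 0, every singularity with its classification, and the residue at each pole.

Radius of convergence at 0: 1.
At 1: a pole of order 1; residue 528/17.
At 2: a pole of order 1; residue -546/17.

Denominator factor (ψ - 1): pole of order 1 at 1, modulus 1.
Denominator factor (ψ - 2): pole of order 1 at 2, modulus 2.
The radius of convergence is the smallest modulus among the singular points: 1.
At the order-1 pole 1 set g(ψ) = (ψ - (1))*f(ψ) = (-18*ψ/17 - 30)/(ψ - 2).
Simple pole: residue = g(a) at a = 1, which is 528/17.
At the order-1 pole 2 set g(ψ) = (ψ - (2))*f(ψ) = (-18*ψ/17 - 30)/(ψ - 1).
Simple pole: residue = g(a) at a = 2, which is -546/17.
List the singular points by increasing real part (a conjugate pair: the negative imaginary part first).
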